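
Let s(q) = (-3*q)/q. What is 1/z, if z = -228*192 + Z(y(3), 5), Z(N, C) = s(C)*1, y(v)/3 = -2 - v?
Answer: -1/43779 ≈ -2.2842e-5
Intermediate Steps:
s(q) = -3
y(v) = -6 - 3*v (y(v) = 3*(-2 - v) = -6 - 3*v)
Z(N, C) = -3 (Z(N, C) = -3*1 = -3)
z = -43779 (z = -228*192 - 3 = -43776 - 3 = -43779)
1/z = 1/(-43779) = -1/43779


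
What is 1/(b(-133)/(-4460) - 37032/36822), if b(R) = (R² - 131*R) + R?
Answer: -27371020/242193243 ≈ -0.11301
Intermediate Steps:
b(R) = R² - 130*R
1/(b(-133)/(-4460) - 37032/36822) = 1/(-133*(-130 - 133)/(-4460) - 37032/36822) = 1/(-133*(-263)*(-1/4460) - 37032*1/36822) = 1/(34979*(-1/4460) - 6172/6137) = 1/(-34979/4460 - 6172/6137) = 1/(-242193243/27371020) = -27371020/242193243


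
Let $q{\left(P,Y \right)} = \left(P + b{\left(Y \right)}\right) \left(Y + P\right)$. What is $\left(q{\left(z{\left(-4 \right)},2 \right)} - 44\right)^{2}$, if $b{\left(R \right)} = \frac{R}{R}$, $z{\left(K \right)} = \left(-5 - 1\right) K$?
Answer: $367236$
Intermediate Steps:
$z{\left(K \right)} = - 6 K$
$b{\left(R \right)} = 1$
$q{\left(P,Y \right)} = \left(1 + P\right) \left(P + Y\right)$ ($q{\left(P,Y \right)} = \left(P + 1\right) \left(Y + P\right) = \left(1 + P\right) \left(P + Y\right)$)
$\left(q{\left(z{\left(-4 \right)},2 \right)} - 44\right)^{2} = \left(\left(\left(-6\right) \left(-4\right) + 2 + \left(\left(-6\right) \left(-4\right)\right)^{2} + \left(-6\right) \left(-4\right) 2\right) - 44\right)^{2} = \left(\left(24 + 2 + 24^{2} + 24 \cdot 2\right) - 44\right)^{2} = \left(\left(24 + 2 + 576 + 48\right) - 44\right)^{2} = \left(650 - 44\right)^{2} = 606^{2} = 367236$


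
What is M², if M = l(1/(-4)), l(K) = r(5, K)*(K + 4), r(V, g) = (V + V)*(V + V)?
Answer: 140625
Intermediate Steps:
r(V, g) = 4*V² (r(V, g) = (2*V)*(2*V) = 4*V²)
l(K) = 400 + 100*K (l(K) = (4*5²)*(K + 4) = (4*25)*(4 + K) = 100*(4 + K) = 400 + 100*K)
M = 375 (M = 400 + 100/(-4) = 400 + 100*(-¼) = 400 - 25 = 375)
M² = 375² = 140625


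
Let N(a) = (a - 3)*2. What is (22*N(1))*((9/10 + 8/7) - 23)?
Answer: 64548/35 ≈ 1844.2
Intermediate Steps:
N(a) = -6 + 2*a (N(a) = (-3 + a)*2 = -6 + 2*a)
(22*N(1))*((9/10 + 8/7) - 23) = (22*(-6 + 2*1))*((9/10 + 8/7) - 23) = (22*(-6 + 2))*((9*(1/10) + 8*(1/7)) - 23) = (22*(-4))*((9/10 + 8/7) - 23) = -88*(143/70 - 23) = -88*(-1467/70) = 64548/35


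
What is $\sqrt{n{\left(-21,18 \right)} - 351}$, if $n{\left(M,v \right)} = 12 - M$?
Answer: $i \sqrt{318} \approx 17.833 i$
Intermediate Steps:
$\sqrt{n{\left(-21,18 \right)} - 351} = \sqrt{\left(12 - -21\right) - 351} = \sqrt{\left(12 + 21\right) - 351} = \sqrt{33 - 351} = \sqrt{-318} = i \sqrt{318}$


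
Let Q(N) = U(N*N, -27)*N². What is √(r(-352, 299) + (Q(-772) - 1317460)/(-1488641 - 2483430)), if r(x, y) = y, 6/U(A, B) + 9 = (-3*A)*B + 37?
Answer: √687870128724739598889326331223/47937665752493 ≈ 17.301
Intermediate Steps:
U(A, B) = 6/(28 - 3*A*B) (U(A, B) = 6/(-9 + ((-3*A)*B + 37)) = 6/(-9 + (-3*A*B + 37)) = 6/(-9 + (37 - 3*A*B)) = 6/(28 - 3*A*B))
Q(N) = -6*N²/(-28 - 81*N²) (Q(N) = (-6/(-28 + 3*(N*N)*(-27)))*N² = (-6/(-28 + 3*N²*(-27)))*N² = (-6/(-28 - 81*N²))*N² = -6*N²/(-28 - 81*N²))
√(r(-352, 299) + (Q(-772) - 1317460)/(-1488641 - 2483430)) = √(299 + (6*(-772)²/(28 + 81*(-772)²) - 1317460)/(-1488641 - 2483430)) = √(299 + (6*595984/(28 + 81*595984) - 1317460)/(-3972071)) = √(299 + (6*595984/(28 + 48274704) - 1317460)*(-1/3972071)) = √(299 + (6*595984/48274732 - 1317460)*(-1/3972071)) = √(299 + (6*595984*(1/48274732) - 1317460)*(-1/3972071)) = √(299 + (893976/12068683 - 1317460)*(-1/3972071)) = √(299 - 15900006211204/12068683*(-1/3972071)) = √(299 + 15900006211204/47937665752493) = √(14349262066206611/47937665752493) = √687870128724739598889326331223/47937665752493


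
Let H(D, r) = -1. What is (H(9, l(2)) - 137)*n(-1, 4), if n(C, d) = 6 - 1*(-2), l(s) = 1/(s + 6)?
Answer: -1104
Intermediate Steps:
l(s) = 1/(6 + s)
n(C, d) = 8 (n(C, d) = 6 + 2 = 8)
(H(9, l(2)) - 137)*n(-1, 4) = (-1 - 137)*8 = -138*8 = -1104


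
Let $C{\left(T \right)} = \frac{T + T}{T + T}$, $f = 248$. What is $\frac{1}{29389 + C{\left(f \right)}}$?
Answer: $\frac{1}{29390} \approx 3.4025 \cdot 10^{-5}$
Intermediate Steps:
$C{\left(T \right)} = 1$ ($C{\left(T \right)} = \frac{2 T}{2 T} = 2 T \frac{1}{2 T} = 1$)
$\frac{1}{29389 + C{\left(f \right)}} = \frac{1}{29389 + 1} = \frac{1}{29390}$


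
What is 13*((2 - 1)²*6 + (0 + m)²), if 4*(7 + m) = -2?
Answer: 3237/4 ≈ 809.25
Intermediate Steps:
m = -15/2 (m = -7 + (¼)*(-2) = -7 - ½ = -15/2 ≈ -7.5000)
13*((2 - 1)²*6 + (0 + m)²) = 13*((2 - 1)²*6 + (0 - 15/2)²) = 13*(1²*6 + (-15/2)²) = 13*(1*6 + 225/4) = 13*(6 + 225/4) = 13*(249/4) = 3237/4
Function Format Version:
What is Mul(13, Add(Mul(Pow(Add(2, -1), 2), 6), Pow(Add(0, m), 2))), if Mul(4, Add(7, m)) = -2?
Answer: Rational(3237, 4) ≈ 809.25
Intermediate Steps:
m = Rational(-15, 2) (m = Add(-7, Mul(Rational(1, 4), -2)) = Add(-7, Rational(-1, 2)) = Rational(-15, 2) ≈ -7.5000)
Mul(13, Add(Mul(Pow(Add(2, -1), 2), 6), Pow(Add(0, m), 2))) = Mul(13, Add(Mul(Pow(Add(2, -1), 2), 6), Pow(Add(0, Rational(-15, 2)), 2))) = Mul(13, Add(Mul(Pow(1, 2), 6), Pow(Rational(-15, 2), 2))) = Mul(13, Add(Mul(1, 6), Rational(225, 4))) = Mul(13, Add(6, Rational(225, 4))) = Mul(13, Rational(249, 4)) = Rational(3237, 4)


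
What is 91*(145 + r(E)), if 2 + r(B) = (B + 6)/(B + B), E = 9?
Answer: 78533/6 ≈ 13089.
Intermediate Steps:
r(B) = -2 + (6 + B)/(2*B) (r(B) = -2 + (B + 6)/(B + B) = -2 + (6 + B)/((2*B)) = -2 + (6 + B)*(1/(2*B)) = -2 + (6 + B)/(2*B))
91*(145 + r(E)) = 91*(145 + (-3/2 + 3/9)) = 91*(145 + (-3/2 + 3*(⅑))) = 91*(145 + (-3/2 + ⅓)) = 91*(145 - 7/6) = 91*(863/6) = 78533/6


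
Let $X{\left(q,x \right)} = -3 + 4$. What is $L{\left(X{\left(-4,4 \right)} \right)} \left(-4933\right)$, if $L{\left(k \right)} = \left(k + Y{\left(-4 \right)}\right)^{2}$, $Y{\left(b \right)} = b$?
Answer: $-44397$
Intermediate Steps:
$X{\left(q,x \right)} = 1$
$L{\left(k \right)} = \left(-4 + k\right)^{2}$ ($L{\left(k \right)} = \left(k - 4\right)^{2} = \left(-4 + k\right)^{2}$)
$L{\left(X{\left(-4,4 \right)} \right)} \left(-4933\right) = \left(-4 + 1\right)^{2} \left(-4933\right) = \left(-3\right)^{2} \left(-4933\right) = 9 \left(-4933\right) = -44397$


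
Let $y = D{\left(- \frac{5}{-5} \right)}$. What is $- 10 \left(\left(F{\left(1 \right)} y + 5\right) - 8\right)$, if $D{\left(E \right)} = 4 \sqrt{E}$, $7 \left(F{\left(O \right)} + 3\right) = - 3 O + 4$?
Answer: $\frac{1010}{7} \approx 144.29$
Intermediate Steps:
$F{\left(O \right)} = - \frac{17}{7} - \frac{3 O}{7}$ ($F{\left(O \right)} = -3 + \frac{- 3 O + 4}{7} = -3 + \frac{4 - 3 O}{7} = -3 - \left(- \frac{4}{7} + \frac{3 O}{7}\right) = - \frac{17}{7} - \frac{3 O}{7}$)
$y = 4$ ($y = 4 \sqrt{- \frac{5}{-5}} = 4 \sqrt{- \frac{5 \left(-1\right)}{5}} = 4 \sqrt{\left(-1\right) \left(-1\right)} = 4 \sqrt{1} = 4 \cdot 1 = 4$)
$- 10 \left(\left(F{\left(1 \right)} y + 5\right) - 8\right) = - 10 \left(\left(\left(- \frac{17}{7} - \frac{3}{7}\right) 4 + 5\right) - 8\right) = - 10 \left(\left(\left(- \frac{20}{7}\right) 4 + 5\right) - 8\right) = - 10 \left(\left(- \frac{80}{7} + 5\right) - 8\right) = - 10 \left(- \frac{45}{7} - 8\right) = \left(-10\right) \left(- \frac{101}{7}\right) = \frac{1010}{7}$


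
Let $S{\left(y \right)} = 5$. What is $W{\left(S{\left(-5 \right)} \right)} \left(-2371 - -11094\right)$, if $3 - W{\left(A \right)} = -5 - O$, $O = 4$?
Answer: $104676$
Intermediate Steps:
$W{\left(A \right)} = 12$ ($W{\left(A \right)} = 3 - \left(-5 - 4\right) = 3 - -9 = 3 + 9 = 12$)
$W{\left(S{\left(-5 \right)} \right)} \left(-2371 - -11094\right) = 12 \left(-2371 - -11094\right) = 12 \left(-2371 + 11094\right) = 12 \cdot 8723 = 104676$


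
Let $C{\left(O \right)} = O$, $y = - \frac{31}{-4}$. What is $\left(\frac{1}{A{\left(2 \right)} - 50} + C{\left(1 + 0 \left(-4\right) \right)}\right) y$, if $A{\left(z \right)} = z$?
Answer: $\frac{1457}{192} \approx 7.5885$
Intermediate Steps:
$y = \frac{31}{4}$ ($y = \left(-31\right) \left(- \frac{1}{4}\right) = \frac{31}{4} \approx 7.75$)
$\left(\frac{1}{A{\left(2 \right)} - 50} + C{\left(1 + 0 \left(-4\right) \right)}\right) y = \left(\frac{1}{2 - 50} + \left(1 + 0 \left(-4\right)\right)\right) \frac{31}{4} = \left(\frac{1}{-48} + \left(1 + 0\right)\right) \frac{31}{4} = \left(- \frac{1}{48} + 1\right) \frac{31}{4} = \frac{47}{48} \cdot \frac{31}{4} = \frac{1457}{192}$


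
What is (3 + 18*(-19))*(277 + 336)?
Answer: -207807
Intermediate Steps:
(3 + 18*(-19))*(277 + 336) = (3 - 342)*613 = -339*613 = -207807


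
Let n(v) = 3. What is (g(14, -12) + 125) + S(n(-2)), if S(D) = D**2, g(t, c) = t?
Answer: 148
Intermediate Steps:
(g(14, -12) + 125) + S(n(-2)) = (14 + 125) + 3**2 = 139 + 9 = 148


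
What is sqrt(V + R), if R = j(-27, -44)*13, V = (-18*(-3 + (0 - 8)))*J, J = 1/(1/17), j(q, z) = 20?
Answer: 7*sqrt(74) ≈ 60.216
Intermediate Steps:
J = 17 (J = 1/(1/17) = 17)
V = 3366 (V = -18*(-3 + (0 - 8))*17 = -18*(-3 - 8)*17 = -18*(-11)*17 = 198*17 = 3366)
R = 260 (R = 20*13 = 260)
sqrt(V + R) = sqrt(3366 + 260) = sqrt(3626) = 7*sqrt(74)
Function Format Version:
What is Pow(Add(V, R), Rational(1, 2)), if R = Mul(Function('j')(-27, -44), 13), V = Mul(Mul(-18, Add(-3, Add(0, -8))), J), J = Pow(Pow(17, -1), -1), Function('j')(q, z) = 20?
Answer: Mul(7, Pow(74, Rational(1, 2))) ≈ 60.216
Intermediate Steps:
J = 17 (J = Pow(Rational(1, 17), -1) = 17)
V = 3366 (V = Mul(Mul(-18, Add(-3, Add(0, -8))), 17) = Mul(Mul(-18, Add(-3, -8)), 17) = Mul(Mul(-18, -11), 17) = Mul(198, 17) = 3366)
R = 260 (R = Mul(20, 13) = 260)
Pow(Add(V, R), Rational(1, 2)) = Pow(Add(3366, 260), Rational(1, 2)) = Pow(3626, Rational(1, 2)) = Mul(7, Pow(74, Rational(1, 2)))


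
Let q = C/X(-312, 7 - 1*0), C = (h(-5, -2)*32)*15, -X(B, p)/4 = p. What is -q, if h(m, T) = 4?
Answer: 480/7 ≈ 68.571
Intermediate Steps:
X(B, p) = -4*p
C = 1920 (C = (4*32)*15 = 128*15 = 1920)
q = -480/7 (q = 1920/((-4*(7 - 1*0))) = 1920/((-4*(7 + 0))) = 1920/((-4*7)) = 1920/(-28) = 1920*(-1/28) = -480/7 ≈ -68.571)
-q = -1*(-480/7) = 480/7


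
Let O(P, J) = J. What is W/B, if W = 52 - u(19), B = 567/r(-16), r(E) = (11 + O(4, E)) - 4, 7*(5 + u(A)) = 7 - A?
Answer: -137/147 ≈ -0.93197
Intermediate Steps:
u(A) = -4 - A/7 (u(A) = -5 + (7 - A)/7 = -5 + (1 - A/7) = -4 - A/7)
r(E) = 7 + E (r(E) = (11 + E) - 4 = 7 + E)
B = -63 (B = 567/(7 - 16) = 567/(-9) = 567*(-⅑) = -63)
W = 411/7 (W = 52 - (-4 - ⅐*19) = 52 - (-4 - 19/7) = 52 - 1*(-47/7) = 52 + 47/7 = 411/7 ≈ 58.714)
W/B = (411/7)/(-63) = (411/7)*(-1/63) = -137/147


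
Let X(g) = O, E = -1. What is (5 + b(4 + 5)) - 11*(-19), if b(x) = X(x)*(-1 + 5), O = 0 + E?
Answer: 210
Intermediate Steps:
O = -1 (O = 0 - 1 = -1)
X(g) = -1
b(x) = -4 (b(x) = -(-1 + 5) = -1*4 = -4)
(5 + b(4 + 5)) - 11*(-19) = (5 - 4) - 11*(-19) = 1 + 209 = 210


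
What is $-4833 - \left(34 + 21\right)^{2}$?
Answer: $-7858$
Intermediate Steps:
$-4833 - \left(34 + 21\right)^{2} = -4833 - 55^{2} = -4833 - 3025 = -7858$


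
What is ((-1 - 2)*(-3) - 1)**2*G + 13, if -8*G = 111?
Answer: -875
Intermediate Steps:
G = -111/8 (G = -1/8*111 = -111/8 ≈ -13.875)
((-1 - 2)*(-3) - 1)**2*G + 13 = ((-1 - 2)*(-3) - 1)**2*(-111/8) + 13 = (-3*(-3) - 1)**2*(-111/8) + 13 = (9 - 1)**2*(-111/8) + 13 = 8**2*(-111/8) + 13 = 64*(-111/8) + 13 = -888 + 13 = -875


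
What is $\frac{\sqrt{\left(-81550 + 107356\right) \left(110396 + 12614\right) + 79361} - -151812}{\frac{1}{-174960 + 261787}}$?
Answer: $13181380524 + 86827 \sqrt{3174475421} \approx 1.8073 \cdot 10^{10}$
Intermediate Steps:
$\frac{\sqrt{\left(-81550 + 107356\right) \left(110396 + 12614\right) + 79361} - -151812}{\frac{1}{-174960 + 261787}} = \frac{\sqrt{25806 \cdot 123010 + 79361} + 151812}{\frac{1}{86827}} = \left(\sqrt{3174396060 + 79361} + 151812\right) \frac{1}{\frac{1}{86827}} = \left(\sqrt{3174475421} + 151812\right) 86827 = \left(151812 + \sqrt{3174475421}\right) 86827 = 13181380524 + 86827 \sqrt{3174475421}$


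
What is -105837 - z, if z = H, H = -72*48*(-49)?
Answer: -275181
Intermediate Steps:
H = 169344 (H = -3456*(-49) = 169344)
z = 169344
-105837 - z = -105837 - 1*169344 = -105837 - 169344 = -275181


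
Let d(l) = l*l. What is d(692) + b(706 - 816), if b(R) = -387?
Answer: 478477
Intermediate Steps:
d(l) = l²
d(692) + b(706 - 816) = 692² - 387 = 478864 - 387 = 478477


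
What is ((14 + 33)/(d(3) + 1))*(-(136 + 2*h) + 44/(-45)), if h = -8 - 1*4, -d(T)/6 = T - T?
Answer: -238948/45 ≈ -5310.0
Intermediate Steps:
d(T) = 0 (d(T) = -6*(T - T) = -6*0 = 0)
h = -12 (h = -8 - 4 = -12)
((14 + 33)/(d(3) + 1))*(-(136 + 2*h) + 44/(-45)) = ((14 + 33)/(0 + 1))*(-2/(1/(-12 - 17*(-4))) + 44/(-45)) = (47/1)*(-2/(1/(-12 + 68)) + 44*(-1/45)) = (47*1)*(-2/(1/56) - 44/45) = 47*(-2/1/56 - 44/45) = 47*(-2*56 - 44/45) = 47*(-112 - 44/45) = 47*(-5084/45) = -238948/45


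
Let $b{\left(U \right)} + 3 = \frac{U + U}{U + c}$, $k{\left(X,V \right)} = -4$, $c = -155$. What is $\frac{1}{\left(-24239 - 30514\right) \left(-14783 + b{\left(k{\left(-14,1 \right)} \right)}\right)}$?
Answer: $\frac{53}{42907480466} \approx 1.2352 \cdot 10^{-9}$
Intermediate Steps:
$b{\left(U \right)} = -3 + \frac{2 U}{-155 + U}$ ($b{\left(U \right)} = -3 + \frac{U + U}{U - 155} = -3 + \frac{2 U}{-155 + U}$)
$\frac{1}{\left(-24239 - 30514\right) \left(-14783 + b{\left(k{\left(-14,1 \right)} \right)}\right)} = \frac{1}{\left(-24239 - 30514\right) \left(-14783 + \frac{465 - -4}{-155 - 4}\right)} = \frac{1}{\left(-54753\right) \left(-14783 + \frac{465 + 4}{-159}\right)} = \frac{1}{\left(-54753\right) \left(-14783 - \frac{469}{159}\right)} = \frac{1}{\left(-54753\right) \left(- \frac{2350966}{159}\right)} = \frac{1}{\frac{42907480466}{53}} = \frac{53}{42907480466}$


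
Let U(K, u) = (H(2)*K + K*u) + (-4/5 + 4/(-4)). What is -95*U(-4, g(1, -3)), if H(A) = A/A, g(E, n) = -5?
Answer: -1349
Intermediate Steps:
H(A) = 1
U(K, u) = -9/5 + K + K*u (U(K, u) = (1*K + K*u) + (-4/5 + 4/(-4)) = (K + K*u) + (-4*⅕ + 4*(-¼)) = (K + K*u) + (-⅘ - 1) = (K + K*u) - 9/5 = -9/5 + K + K*u)
-95*U(-4, g(1, -3)) = -95*(-9/5 - 4 - 4*(-5)) = -95*(-9/5 - 4 + 20) = -95*71/5 = -1349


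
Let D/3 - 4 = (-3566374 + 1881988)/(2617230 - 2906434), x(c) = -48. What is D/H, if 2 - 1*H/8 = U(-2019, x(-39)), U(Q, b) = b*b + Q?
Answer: -4261803/327378928 ≈ -0.013018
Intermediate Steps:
D = 4261803/144602 (D = 12 + 3*((-3566374 + 1881988)/(2617230 - 2906434)) = 12 + 3*(-1684386/(-289204)) = 12 + 3*(-1684386*(-1/289204)) = 12 + 3*(842193/144602) = 12 + 2526579/144602 = 4261803/144602 ≈ 29.473)
U(Q, b) = Q + b² (U(Q, b) = b² + Q = Q + b²)
H = -2264 (H = 16 - 8*(-2019 + (-48)²) = 16 - 8*(-2019 + 2304) = 16 - 8*285 = 16 - 2280 = -2264)
D/H = (4261803/144602)/(-2264) = (4261803/144602)*(-1/2264) = -4261803/327378928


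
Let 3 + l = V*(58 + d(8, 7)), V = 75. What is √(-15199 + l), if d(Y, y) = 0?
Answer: 2*I*√2713 ≈ 104.17*I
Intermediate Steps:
l = 4347 (l = -3 + 75*(58 + 0) = -3 + 75*58 = -3 + 4350 = 4347)
√(-15199 + l) = √(-15199 + 4347) = √(-10852) = 2*I*√2713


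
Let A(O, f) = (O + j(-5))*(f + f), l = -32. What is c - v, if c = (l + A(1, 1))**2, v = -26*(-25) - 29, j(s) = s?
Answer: 979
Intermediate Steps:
v = 621 (v = 650 - 29 = 621)
A(O, f) = 2*f*(-5 + O) (A(O, f) = (O - 5)*(f + f) = (-5 + O)*(2*f) = 2*f*(-5 + O))
c = 1600 (c = (-32 + 2*1*(-5 + 1))**2 = (-32 + 2*1*(-4))**2 = (-32 - 8)**2 = (-40)**2 = 1600)
c - v = 1600 - 1*621 = 1600 - 621 = 979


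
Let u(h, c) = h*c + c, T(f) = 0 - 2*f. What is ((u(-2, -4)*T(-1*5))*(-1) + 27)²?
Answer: 169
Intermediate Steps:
T(f) = -2*f
u(h, c) = c + c*h (u(h, c) = c*h + c = c + c*h)
((u(-2, -4)*T(-1*5))*(-1) + 27)² = (((-4*(1 - 2))*(-(-2)*5))*(-1) + 27)² = (((-4*(-1))*(-2*(-5)))*(-1) + 27)² = ((4*10)*(-1) + 27)² = (40*(-1) + 27)² = (-40 + 27)² = (-13)² = 169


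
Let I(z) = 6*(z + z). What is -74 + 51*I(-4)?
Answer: -2522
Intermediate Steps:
I(z) = 12*z (I(z) = 6*(2*z) = 12*z)
-74 + 51*I(-4) = -74 + 51*(12*(-4)) = -74 + 51*(-48) = -74 - 2448 = -2522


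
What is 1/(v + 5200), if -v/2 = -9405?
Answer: 1/24010 ≈ 4.1649e-5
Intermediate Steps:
v = 18810 (v = -2*(-9405) = 18810)
1/(v + 5200) = 1/(18810 + 5200) = 1/24010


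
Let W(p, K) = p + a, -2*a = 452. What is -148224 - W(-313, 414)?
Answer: -147685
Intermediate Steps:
a = -226 (a = -½*452 = -226)
W(p, K) = -226 + p (W(p, K) = p - 226 = -226 + p)
-148224 - W(-313, 414) = -148224 - (-226 - 313) = -148224 - 1*(-539) = -148224 + 539 = -147685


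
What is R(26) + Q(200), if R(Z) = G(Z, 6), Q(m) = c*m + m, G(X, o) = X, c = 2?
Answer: 626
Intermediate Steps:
Q(m) = 3*m (Q(m) = 2*m + m = 3*m)
R(Z) = Z
R(26) + Q(200) = 26 + 3*200 = 26 + 600 = 626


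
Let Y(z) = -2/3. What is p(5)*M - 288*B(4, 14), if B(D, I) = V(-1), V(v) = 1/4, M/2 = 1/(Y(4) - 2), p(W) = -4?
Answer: -69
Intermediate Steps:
Y(z) = -⅔ (Y(z) = -2*⅓ = -⅔)
M = -¾ (M = 2/(-⅔ - 2) = 2/(-8/3) = 2*(-3/8) = -¾ ≈ -0.75000)
V(v) = ¼
B(D, I) = ¼
p(5)*M - 288*B(4, 14) = -4*(-¾) - 288*¼ = 3 - 72 = -69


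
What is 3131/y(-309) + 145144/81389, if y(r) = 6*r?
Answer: 14268017/150895206 ≈ 0.094556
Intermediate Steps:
3131/y(-309) + 145144/81389 = 3131/((6*(-309))) + 145144/81389 = 3131/(-1854) + 145144*(1/81389) = 3131*(-1/1854) + 145144/81389 = -3131/1854 + 145144/81389 = 14268017/150895206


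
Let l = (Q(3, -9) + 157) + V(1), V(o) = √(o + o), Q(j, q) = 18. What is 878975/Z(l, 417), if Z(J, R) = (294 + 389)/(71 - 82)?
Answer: -9668725/683 ≈ -14156.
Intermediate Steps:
V(o) = √2*√o (V(o) = √(2*o) = √2*√o)
l = 175 + √2 (l = (18 + 157) + √2*√1 = 175 + √2*1 = 175 + √2 ≈ 176.41)
Z(J, R) = -683/11 (Z(J, R) = 683/(-11) = 683*(-1/11) = -683/11)
878975/Z(l, 417) = 878975/(-683/11) = 878975*(-11/683) = -9668725/683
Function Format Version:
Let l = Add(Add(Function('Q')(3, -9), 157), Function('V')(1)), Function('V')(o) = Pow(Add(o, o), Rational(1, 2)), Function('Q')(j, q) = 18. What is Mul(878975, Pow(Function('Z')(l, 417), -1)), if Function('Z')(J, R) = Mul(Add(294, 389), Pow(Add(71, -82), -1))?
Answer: Rational(-9668725, 683) ≈ -14156.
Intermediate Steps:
Function('V')(o) = Mul(Pow(2, Rational(1, 2)), Pow(o, Rational(1, 2))) (Function('V')(o) = Pow(Mul(2, o), Rational(1, 2)) = Mul(Pow(2, Rational(1, 2)), Pow(o, Rational(1, 2))))
l = Add(175, Pow(2, Rational(1, 2))) (l = Add(Add(18, 157), Mul(Pow(2, Rational(1, 2)), Pow(1, Rational(1, 2)))) = Add(175, Mul(Pow(2, Rational(1, 2)), 1)) = Add(175, Pow(2, Rational(1, 2))) ≈ 176.41)
Function('Z')(J, R) = Rational(-683, 11) (Function('Z')(J, R) = Mul(683, Pow(-11, -1)) = Mul(683, Rational(-1, 11)) = Rational(-683, 11))
Mul(878975, Pow(Function('Z')(l, 417), -1)) = Mul(878975, Pow(Rational(-683, 11), -1)) = Mul(878975, Rational(-11, 683)) = Rational(-9668725, 683)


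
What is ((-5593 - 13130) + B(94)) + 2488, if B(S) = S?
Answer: -16141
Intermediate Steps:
((-5593 - 13130) + B(94)) + 2488 = ((-5593 - 13130) + 94) + 2488 = (-18723 + 94) + 2488 = -18629 + 2488 = -16141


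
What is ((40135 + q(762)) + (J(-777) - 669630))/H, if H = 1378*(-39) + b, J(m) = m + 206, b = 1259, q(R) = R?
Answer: 629304/52483 ≈ 11.991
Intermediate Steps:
J(m) = 206 + m
H = -52483 (H = 1378*(-39) + 1259 = -53742 + 1259 = -52483)
((40135 + q(762)) + (J(-777) - 669630))/H = ((40135 + 762) + ((206 - 777) - 669630))/(-52483) = (40897 + (-571 - 669630))*(-1/52483) = (40897 - 670201)*(-1/52483) = -629304*(-1/52483) = 629304/52483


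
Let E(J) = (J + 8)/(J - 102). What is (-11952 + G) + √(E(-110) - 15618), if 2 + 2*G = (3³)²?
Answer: -23177/2 + I*√175478442/106 ≈ -11589.0 + 124.97*I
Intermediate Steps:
G = 727/2 (G = -1 + (3³)²/2 = -1 + (½)*27² = -1 + (½)*729 = -1 + 729/2 = 727/2 ≈ 363.50)
E(J) = (8 + J)/(-102 + J)
(-11952 + G) + √(E(-110) - 15618) = (-11952 + 727/2) + √((8 - 110)/(-102 - 110) - 15618) = -23177/2 + √(-102/(-212) - 15618) = -23177/2 + √(-1/212*(-102) - 15618) = -23177/2 + √(51/106 - 15618) = -23177/2 + √(-1655457/106) = -23177/2 + I*√175478442/106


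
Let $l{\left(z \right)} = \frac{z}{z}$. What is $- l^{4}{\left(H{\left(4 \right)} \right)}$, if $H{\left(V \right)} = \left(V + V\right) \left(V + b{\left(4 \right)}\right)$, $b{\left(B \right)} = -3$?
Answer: $-1$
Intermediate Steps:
$H{\left(V \right)} = 2 V \left(-3 + V\right)$ ($H{\left(V \right)} = \left(V + V\right) \left(V - 3\right) = 2 V \left(-3 + V\right)$)
$l{\left(z \right)} = 1$
$- l^{4}{\left(H{\left(4 \right)} \right)} = - 1^{4} = \left(-1\right) 1 = -1$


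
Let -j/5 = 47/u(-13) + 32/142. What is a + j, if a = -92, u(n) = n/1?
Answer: -69271/923 ≈ -75.050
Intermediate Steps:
u(n) = n (u(n) = n*1 = n)
j = 15645/923 (j = -5*(47/(-13) + 32/142) = -5*(47*(-1/13) + 32*(1/142)) = -5*(-47/13 + 16/71) = -5*(-3129/923) = 15645/923 ≈ 16.950)
a + j = -92 + 15645/923 = -69271/923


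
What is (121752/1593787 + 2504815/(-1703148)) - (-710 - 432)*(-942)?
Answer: -2920116905594696773/2714455141476 ≈ -1.0758e+6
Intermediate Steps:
(121752/1593787 + 2504815/(-1703148)) - (-710 - 432)*(-942) = (121752*(1/1593787) + 2504815*(-1/1703148)) - (-1142)*(-942) = (121752/1593787 - 2504815/1703148) - 1*1075764 = -3784779909109/2714455141476 - 1075764 = -2920116905594696773/2714455141476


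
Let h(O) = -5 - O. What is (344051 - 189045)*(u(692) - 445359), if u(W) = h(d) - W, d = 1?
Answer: -69141511342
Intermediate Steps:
u(W) = -6 - W (u(W) = (-5 - 1*1) - W = (-5 - 1) - W = -6 - W)
(344051 - 189045)*(u(692) - 445359) = (344051 - 189045)*((-6 - 1*692) - 445359) = 155006*((-6 - 692) - 445359) = 155006*(-698 - 445359) = 155006*(-446057) = -69141511342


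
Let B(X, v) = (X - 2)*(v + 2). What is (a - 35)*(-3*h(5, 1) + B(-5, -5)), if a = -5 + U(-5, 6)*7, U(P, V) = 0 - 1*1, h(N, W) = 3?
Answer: -564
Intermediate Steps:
B(X, v) = (-2 + X)*(2 + v)
U(P, V) = -1 (U(P, V) = 0 - 1 = -1)
a = -12 (a = -5 - 1*7 = -5 - 7 = -12)
(a - 35)*(-3*h(5, 1) + B(-5, -5)) = (-12 - 35)*(-3*3 + (-4 - 2*(-5) + 2*(-5) - 5*(-5))) = -47*(-9 + (-4 + 10 - 10 + 25)) = -47*(-9 + 21) = -47*12 = -564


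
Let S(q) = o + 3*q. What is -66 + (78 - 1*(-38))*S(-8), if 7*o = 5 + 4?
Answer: -18906/7 ≈ -2700.9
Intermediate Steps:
o = 9/7 (o = (5 + 4)/7 = (1/7)*9 = 9/7 ≈ 1.2857)
S(q) = 9/7 + 3*q
-66 + (78 - 1*(-38))*S(-8) = -66 + (78 - 1*(-38))*(9/7 + 3*(-8)) = -66 + (78 + 38)*(9/7 - 24) = -66 + 116*(-159/7) = -66 - 18444/7 = -18906/7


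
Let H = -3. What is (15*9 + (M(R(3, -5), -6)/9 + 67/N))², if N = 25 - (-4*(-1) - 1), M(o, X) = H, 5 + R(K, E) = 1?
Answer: 82609921/4356 ≈ 18965.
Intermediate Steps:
R(K, E) = -4 (R(K, E) = -5 + 1 = -4)
M(o, X) = -3
N = 22 (N = 25 - (4 - 1) = 25 - 1*3 = 25 - 3 = 22)
(15*9 + (M(R(3, -5), -6)/9 + 67/N))² = (15*9 + (-3/9 + 67/22))² = (135 + (-3*⅑ + 67*(1/22)))² = (135 + (-⅓ + 67/22))² = (135 + 179/66)² = (9089/66)² = 82609921/4356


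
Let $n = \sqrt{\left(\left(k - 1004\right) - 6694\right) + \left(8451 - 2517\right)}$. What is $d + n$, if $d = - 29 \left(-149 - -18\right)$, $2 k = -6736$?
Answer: $3799 + 2 i \sqrt{1283} \approx 3799.0 + 71.638 i$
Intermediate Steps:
$k = -3368$ ($k = \frac{1}{2} \left(-6736\right) = -3368$)
$d = 3799$ ($d = - 29 \left(-149 + 18\right) = \left(-29\right) \left(-131\right) = 3799$)
$n = 2 i \sqrt{1283}$ ($n = \sqrt{\left(\left(-3368 - 1004\right) - 6694\right) + \left(8451 - 2517\right)} = \sqrt{\left(-4372 - 6694\right) + \left(8451 - 2517\right)} = \sqrt{-11066 + 5934} = \sqrt{-5132} = 2 i \sqrt{1283} \approx 71.638 i$)
$d + n = 3799 + 2 i \sqrt{1283}$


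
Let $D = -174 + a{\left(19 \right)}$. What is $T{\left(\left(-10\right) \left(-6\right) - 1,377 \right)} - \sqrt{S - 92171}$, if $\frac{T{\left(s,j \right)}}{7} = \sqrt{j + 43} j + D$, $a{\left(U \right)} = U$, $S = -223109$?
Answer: $-1085 + 5278 \sqrt{105} - 4 i \sqrt{19705} \approx 52998.0 - 561.5 i$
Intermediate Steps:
$D = -155$ ($D = -174 + 19 = -155$)
$T{\left(s,j \right)} = -1085 + 7 j \sqrt{43 + j}$ ($T{\left(s,j \right)} = 7 \left(\sqrt{j + 43} j - 155\right) = 7 \left(\sqrt{43 + j} j - 155\right) = 7 \left(j \sqrt{43 + j} - 155\right) = 7 \left(-155 + j \sqrt{43 + j}\right) = -1085 + 7 j \sqrt{43 + j}$)
$T{\left(\left(-10\right) \left(-6\right) - 1,377 \right)} - \sqrt{S - 92171} = \left(-1085 + 7 \cdot 377 \sqrt{43 + 377}\right) - \sqrt{-223109 - 92171} = \left(-1085 + 7 \cdot 377 \sqrt{420}\right) - \sqrt{-315280} = \left(-1085 + 7 \cdot 377 \cdot 2 \sqrt{105}\right) - 4 i \sqrt{19705} = \left(-1085 + 5278 \sqrt{105}\right) - 4 i \sqrt{19705} = -1085 + 5278 \sqrt{105} - 4 i \sqrt{19705}$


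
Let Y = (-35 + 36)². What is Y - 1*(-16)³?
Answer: 4097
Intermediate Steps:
Y = 1 (Y = 1² = 1)
Y - 1*(-16)³ = 1 - 1*(-16)³ = 1 - 1*(-4096) = 1 + 4096 = 4097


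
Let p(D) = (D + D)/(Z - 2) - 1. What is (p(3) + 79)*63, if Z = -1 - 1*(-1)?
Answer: 4725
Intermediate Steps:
Z = 0 (Z = -1 + 1 = 0)
p(D) = -1 - D (p(D) = (D + D)/(0 - 2) - 1 = (2*D)/(-2) - 1 = (2*D)*(-½) - 1 = -D - 1 = -1 - D)
(p(3) + 79)*63 = ((-1 - 1*3) + 79)*63 = ((-1 - 3) + 79)*63 = (-4 + 79)*63 = 75*63 = 4725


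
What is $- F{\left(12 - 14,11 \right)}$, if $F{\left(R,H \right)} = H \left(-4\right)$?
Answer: $44$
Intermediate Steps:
$F{\left(R,H \right)} = - 4 H$
$- F{\left(12 - 14,11 \right)} = - \left(-4\right) 11 = \left(-1\right) \left(-44\right) = 44$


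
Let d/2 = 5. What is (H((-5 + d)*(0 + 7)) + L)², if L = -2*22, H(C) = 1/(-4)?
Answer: 31329/16 ≈ 1958.1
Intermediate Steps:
d = 10 (d = 2*5 = 10)
H(C) = -¼
L = -44
(H((-5 + d)*(0 + 7)) + L)² = (-¼ - 44)² = (-177/4)² = 31329/16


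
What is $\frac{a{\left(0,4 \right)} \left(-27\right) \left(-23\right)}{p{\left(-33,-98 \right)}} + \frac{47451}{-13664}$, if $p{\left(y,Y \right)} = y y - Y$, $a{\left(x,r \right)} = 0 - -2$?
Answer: $- \frac{39353649}{16219168} \approx -2.4264$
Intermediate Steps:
$a{\left(x,r \right)} = 2$ ($a{\left(x,r \right)} = 0 + 2 = 2$)
$p{\left(y,Y \right)} = y^{2} - Y$
$\frac{a{\left(0,4 \right)} \left(-27\right) \left(-23\right)}{p{\left(-33,-98 \right)}} + \frac{47451}{-13664} = \frac{2 \left(-27\right) \left(-23\right)}{\left(-33\right)^{2} - -98} + \frac{47451}{-13664} = \frac{\left(-54\right) \left(-23\right)}{1089 + 98} + 47451 \left(- \frac{1}{13664}\right) = \frac{1242}{1187} - \frac{47451}{13664} = - \frac{39353649}{16219168}$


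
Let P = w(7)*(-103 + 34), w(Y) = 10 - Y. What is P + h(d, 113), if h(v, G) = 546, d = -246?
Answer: 339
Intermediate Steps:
P = -207 (P = (10 - 1*7)*(-103 + 34) = (10 - 7)*(-69) = 3*(-69) = -207)
P + h(d, 113) = -207 + 546 = 339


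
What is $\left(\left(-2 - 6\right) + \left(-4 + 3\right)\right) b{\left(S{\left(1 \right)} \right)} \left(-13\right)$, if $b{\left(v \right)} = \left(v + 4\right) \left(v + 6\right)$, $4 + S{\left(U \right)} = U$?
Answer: $351$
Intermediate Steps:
$S{\left(U \right)} = -4 + U$
$b{\left(v \right)} = \left(4 + v\right) \left(6 + v\right)$
$\left(\left(-2 - 6\right) + \left(-4 + 3\right)\right) b{\left(S{\left(1 \right)} \right)} \left(-13\right) = \left(\left(-2 - 6\right) + \left(-4 + 3\right)\right) \left(24 + \left(-4 + 1\right)^{2} + 10 \left(-4 + 1\right)\right) \left(-13\right) = \left(-8 - 1\right) \left(24 + \left(-3\right)^{2} + 10 \left(-3\right)\right) \left(-13\right) = - 9 \left(24 + 9 - 30\right) \left(-13\right) = \left(-9\right) 3 \left(-13\right) = \left(-27\right) \left(-13\right) = 351$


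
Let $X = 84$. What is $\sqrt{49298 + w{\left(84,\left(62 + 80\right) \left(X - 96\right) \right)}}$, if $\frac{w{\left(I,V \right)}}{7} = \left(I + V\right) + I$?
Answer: $\sqrt{38546} \approx 196.33$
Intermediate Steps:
$w{\left(I,V \right)} = 7 V + 14 I$ ($w{\left(I,V \right)} = 7 \left(\left(I + V\right) + I\right) = 7 \left(V + 2 I\right) = 7 V + 14 I$)
$\sqrt{49298 + w{\left(84,\left(62 + 80\right) \left(X - 96\right) \right)}} = \sqrt{49298 + \left(7 \left(62 + 80\right) \left(84 - 96\right) + 14 \cdot 84\right)} = \sqrt{49298 + \left(7 \cdot 142 \left(-12\right) + 1176\right)} = \sqrt{49298 + \left(7 \left(-1704\right) + 1176\right)} = \sqrt{49298 + \left(-11928 + 1176\right)} = \sqrt{49298 - 10752} = \sqrt{38546}$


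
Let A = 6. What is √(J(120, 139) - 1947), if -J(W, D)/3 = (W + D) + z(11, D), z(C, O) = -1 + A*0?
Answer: I*√2721 ≈ 52.163*I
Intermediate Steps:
z(C, O) = -1 (z(C, O) = -1 + 6*0 = -1 + 0 = -1)
J(W, D) = 3 - 3*D - 3*W (J(W, D) = -3*((W + D) - 1) = -3*((D + W) - 1) = -3*(-1 + D + W) = 3 - 3*D - 3*W)
√(J(120, 139) - 1947) = √((3 - 3*139 - 3*120) - 1947) = √((3 - 417 - 360) - 1947) = √(-774 - 1947) = √(-2721) = I*√2721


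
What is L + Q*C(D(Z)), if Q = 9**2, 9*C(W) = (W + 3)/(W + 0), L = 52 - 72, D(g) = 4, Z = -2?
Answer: -17/4 ≈ -4.2500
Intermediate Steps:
L = -20
C(W) = (3 + W)/(9*W) (C(W) = ((W + 3)/(W + 0))/9 = ((3 + W)/W)/9 = (3 + W)/(9*W))
Q = 81
L + Q*C(D(Z)) = -20 + 81*((1/9)*(3 + 4)/4) = -20 + 81*((1/9)*(1/4)*7) = -20 + 81*(7/36) = -20 + 63/4 = -17/4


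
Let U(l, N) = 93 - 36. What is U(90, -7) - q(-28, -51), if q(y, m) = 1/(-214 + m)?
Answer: 15106/265 ≈ 57.004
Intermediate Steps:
U(l, N) = 57
U(90, -7) - q(-28, -51) = 57 - 1/(-214 - 51) = 57 - 1/(-265) = 57 - 1*(-1/265) = 57 + 1/265 = 15106/265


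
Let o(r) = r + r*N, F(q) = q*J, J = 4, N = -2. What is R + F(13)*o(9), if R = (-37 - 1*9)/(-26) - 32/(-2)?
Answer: -5853/13 ≈ -450.23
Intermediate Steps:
F(q) = 4*q (F(q) = q*4 = 4*q)
o(r) = -r (o(r) = r + r*(-2) = r - 2*r = -r)
R = 231/13 (R = (-37 - 9)*(-1/26) - 32*(-½) = -46*(-1/26) + 16 = 23/13 + 16 = 231/13 ≈ 17.769)
R + F(13)*o(9) = 231/13 + (4*13)*(-1*9) = 231/13 + 52*(-9) = 231/13 - 468 = -5853/13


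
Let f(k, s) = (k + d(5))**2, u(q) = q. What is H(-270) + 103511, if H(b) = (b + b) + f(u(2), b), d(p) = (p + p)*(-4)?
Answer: 104415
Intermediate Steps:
d(p) = -8*p (d(p) = (2*p)*(-4) = -8*p)
f(k, s) = (-40 + k)**2 (f(k, s) = (k - 8*5)**2 = (k - 40)**2 = (-40 + k)**2)
H(b) = 1444 + 2*b (H(b) = (b + b) + (-40 + 2)**2 = 2*b + (-38)**2 = 2*b + 1444 = 1444 + 2*b)
H(-270) + 103511 = (1444 + 2*(-270)) + 103511 = (1444 - 540) + 103511 = 904 + 103511 = 104415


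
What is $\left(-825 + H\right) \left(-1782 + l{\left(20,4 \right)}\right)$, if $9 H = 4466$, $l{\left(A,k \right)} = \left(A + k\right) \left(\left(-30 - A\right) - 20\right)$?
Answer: $\frac{3414686}{3} \approx 1.1382 \cdot 10^{6}$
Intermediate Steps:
$l{\left(A,k \right)} = \left(-50 - A\right) \left(A + k\right)$ ($l{\left(A,k \right)} = \left(A + k\right) \left(-50 - A\right) = \left(-50 - A\right) \left(A + k\right)$)
$H = \frac{4466}{9}$ ($H = \frac{1}{9} \cdot 4466 = \frac{4466}{9} \approx 496.22$)
$\left(-825 + H\right) \left(-1782 + l{\left(20,4 \right)}\right) = \left(-825 + \frac{4466}{9}\right) \left(-1782 - \left(1600 + 80\right)\right) = - \frac{2959 \left(-1782 - 1680\right)}{9} = \left(- \frac{2959}{9}\right) \left(-3462\right) = \frac{3414686}{3}$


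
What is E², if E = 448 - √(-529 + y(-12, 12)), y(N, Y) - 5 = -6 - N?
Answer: (448 - I*√518)² ≈ 2.0019e+5 - 20393.0*I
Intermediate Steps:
y(N, Y) = -1 - N (y(N, Y) = 5 + (-6 - N) = -1 - N)
E = 448 - I*√518 (E = 448 - √(-529 + (-1 - 1*(-12))) = 448 - √(-529 + (-1 + 12)) = 448 - √(-529 + 11) = 448 - √(-518) = 448 - I*√518 ≈ 448.0 - 22.76*I)
E² = (448 - I*√518)²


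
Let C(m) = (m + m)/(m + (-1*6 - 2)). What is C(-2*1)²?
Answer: 4/25 ≈ 0.16000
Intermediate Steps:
C(m) = 2*m/(-8 + m) (C(m) = (2*m)/(m + (-6 - 2)) = (2*m)/(m - 8) = (2*m)/(-8 + m) = 2*m/(-8 + m))
C(-2*1)² = (2*(-2*1)/(-8 - 2*1))² = (2*(-2)/(-8 - 2))² = (2*(-2)/(-10))² = (2*(-2)*(-⅒))² = (⅖)² = 4/25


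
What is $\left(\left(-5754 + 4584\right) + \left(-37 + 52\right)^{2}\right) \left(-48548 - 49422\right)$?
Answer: $92581650$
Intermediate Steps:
$\left(\left(-5754 + 4584\right) + \left(-37 + 52\right)^{2}\right) \left(-48548 - 49422\right) = \left(-1170 + 15^{2}\right) \left(-97970\right) = \left(-1170 + 225\right) \left(-97970\right) = \left(-945\right) \left(-97970\right) = 92581650$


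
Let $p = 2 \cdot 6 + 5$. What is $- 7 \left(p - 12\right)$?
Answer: $-35$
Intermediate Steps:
$p = 17$ ($p = 12 + 5 = 17$)
$- 7 \left(p - 12\right) = - 7 \left(17 - 12\right) = \left(-7\right) 5 = -35$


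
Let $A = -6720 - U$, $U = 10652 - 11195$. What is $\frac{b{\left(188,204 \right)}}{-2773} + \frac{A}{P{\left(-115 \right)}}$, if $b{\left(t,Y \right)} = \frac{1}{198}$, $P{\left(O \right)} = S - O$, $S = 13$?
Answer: $- \frac{1695753343}{35139456} \approx -48.258$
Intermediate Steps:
$U = -543$
$P{\left(O \right)} = 13 - O$
$b{\left(t,Y \right)} = \frac{1}{198}$
$A = -6177$ ($A = -6720 - -543 = -6720 + 543 = -6177$)
$\frac{b{\left(188,204 \right)}}{-2773} + \frac{A}{P{\left(-115 \right)}} = \frac{1}{198 \left(-2773\right)} - \frac{6177}{13 - -115} = \frac{1}{198} \left(- \frac{1}{2773}\right) - \frac{6177}{13 + 115} = - \frac{1}{549054} - \frac{6177}{128} = - \frac{1695753343}{35139456}$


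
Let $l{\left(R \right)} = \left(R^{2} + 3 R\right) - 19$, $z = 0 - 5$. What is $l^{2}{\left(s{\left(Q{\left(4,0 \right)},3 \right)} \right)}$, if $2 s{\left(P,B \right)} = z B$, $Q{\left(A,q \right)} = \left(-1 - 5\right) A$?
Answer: $\frac{3481}{16} \approx 217.56$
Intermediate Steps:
$z = -5$ ($z = 0 - 5 = -5$)
$Q{\left(A,q \right)} = - 6 A$
$s{\left(P,B \right)} = - \frac{5 B}{2}$ ($s{\left(P,B \right)} = \frac{\left(-5\right) B}{2} = - \frac{5 B}{2}$)
$l{\left(R \right)} = -19 + R^{2} + 3 R$
$l^{2}{\left(s{\left(Q{\left(4,0 \right)},3 \right)} \right)} = \left(-19 + \left(\left(- \frac{5}{2}\right) 3\right)^{2} + 3 \left(\left(- \frac{5}{2}\right) 3\right)\right)^{2} = \left(-19 + \left(- \frac{15}{2}\right)^{2} + 3 \left(- \frac{15}{2}\right)\right)^{2} = \left(-19 + \frac{225}{4} - \frac{45}{2}\right)^{2} = \left(\frac{59}{4}\right)^{2} = \frac{3481}{16}$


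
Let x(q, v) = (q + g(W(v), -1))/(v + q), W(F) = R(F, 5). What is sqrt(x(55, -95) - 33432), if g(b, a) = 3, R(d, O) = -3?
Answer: I*sqrt(3343345)/10 ≈ 182.85*I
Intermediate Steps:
W(F) = -3
x(q, v) = (3 + q)/(q + v) (x(q, v) = (q + 3)/(v + q) = (3 + q)/(q + v))
sqrt(x(55, -95) - 33432) = sqrt((3 + 55)/(55 - 95) - 33432) = sqrt(58/(-40) - 33432) = sqrt(-1/40*58 - 33432) = sqrt(-29/20 - 33432) = sqrt(-668669/20) = I*sqrt(3343345)/10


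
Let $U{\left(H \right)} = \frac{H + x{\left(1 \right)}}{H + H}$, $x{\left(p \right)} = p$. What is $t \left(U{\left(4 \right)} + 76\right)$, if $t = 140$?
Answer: $\frac{21455}{2} \approx 10728.0$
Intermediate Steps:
$U{\left(H \right)} = \frac{1 + H}{2 H}$ ($U{\left(H \right)} = \frac{H + 1}{H + H} = \frac{1 + H}{2 H}$)
$t \left(U{\left(4 \right)} + 76\right) = 140 \left(\frac{1 + 4}{2 \cdot 4} + 76\right) = 140 \left(\frac{1}{2} \cdot \frac{1}{4} \cdot 5 + 76\right) = 140 \left(\frac{5}{8} + 76\right) = 140 \cdot \frac{613}{8} = \frac{21455}{2}$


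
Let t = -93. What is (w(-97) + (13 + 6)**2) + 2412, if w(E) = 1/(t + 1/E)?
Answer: 25017909/9022 ≈ 2773.0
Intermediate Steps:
w(E) = 1/(-93 + 1/E)
(w(-97) + (13 + 6)**2) + 2412 = (-97/(1 - 93*(-97)) + (13 + 6)**2) + 2412 = (-97/(1 + 9021) + 19**2) + 2412 = (-97/9022 + 361) + 2412 = 3256845/9022 + 2412 = 25017909/9022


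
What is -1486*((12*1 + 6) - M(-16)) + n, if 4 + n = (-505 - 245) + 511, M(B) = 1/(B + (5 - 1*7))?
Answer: -243662/9 ≈ -27074.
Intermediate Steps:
M(B) = 1/(-2 + B) (M(B) = 1/(B + (5 - 7)) = 1/(B - 2) = 1/(-2 + B))
n = -243 (n = -4 + ((-505 - 245) + 511) = -4 + (-750 + 511) = -4 - 239 = -243)
-1486*((12*1 + 6) - M(-16)) + n = -1486*((12*1 + 6) - 1/(-2 - 16)) - 243 = -1486*((12 + 6) - 1/(-18)) - 243 = -1486*(18 - 1*(-1/18)) - 243 = -1486*(18 + 1/18) - 243 = -1486*325/18 - 243 = -241475/9 - 243 = -243662/9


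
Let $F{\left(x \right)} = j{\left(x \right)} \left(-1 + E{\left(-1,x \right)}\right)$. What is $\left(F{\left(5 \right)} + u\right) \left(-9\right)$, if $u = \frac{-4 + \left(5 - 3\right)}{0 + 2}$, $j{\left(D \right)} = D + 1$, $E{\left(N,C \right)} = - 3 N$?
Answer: $-99$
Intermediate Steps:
$j{\left(D \right)} = 1 + D$
$u = -1$ ($u = \frac{-4 + \left(5 - 3\right)}{2} = \left(-4 + 2\right) \frac{1}{2} = \left(-2\right) \frac{1}{2} = -1$)
$F{\left(x \right)} = 2 + 2 x$ ($F{\left(x \right)} = \left(1 + x\right) \left(-1 - -3\right) = \left(1 + x\right) \left(-1 + 3\right) = \left(1 + x\right) 2 = 2 + 2 x$)
$\left(F{\left(5 \right)} + u\right) \left(-9\right) = \left(\left(2 + 2 \cdot 5\right) - 1\right) \left(-9\right) = \left(\left(2 + 10\right) - 1\right) \left(-9\right) = \left(12 - 1\right) \left(-9\right) = 11 \left(-9\right) = -99$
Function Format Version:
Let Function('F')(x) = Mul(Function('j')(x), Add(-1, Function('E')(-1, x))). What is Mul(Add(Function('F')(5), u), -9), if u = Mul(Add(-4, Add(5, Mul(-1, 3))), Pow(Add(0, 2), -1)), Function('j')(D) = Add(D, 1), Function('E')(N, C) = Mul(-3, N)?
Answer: -99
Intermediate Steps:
Function('j')(D) = Add(1, D)
u = -1 (u = Mul(Add(-4, Add(5, -3)), Pow(2, -1)) = Mul(Add(-4, 2), Rational(1, 2)) = Mul(-2, Rational(1, 2)) = -1)
Function('F')(x) = Add(2, Mul(2, x)) (Function('F')(x) = Mul(Add(1, x), Add(-1, Mul(-3, -1))) = Mul(Add(1, x), Add(-1, 3)) = Mul(Add(1, x), 2) = Add(2, Mul(2, x)))
Mul(Add(Function('F')(5), u), -9) = Mul(Add(Add(2, Mul(2, 5)), -1), -9) = Mul(Add(Add(2, 10), -1), -9) = Mul(Add(12, -1), -9) = Mul(11, -9) = -99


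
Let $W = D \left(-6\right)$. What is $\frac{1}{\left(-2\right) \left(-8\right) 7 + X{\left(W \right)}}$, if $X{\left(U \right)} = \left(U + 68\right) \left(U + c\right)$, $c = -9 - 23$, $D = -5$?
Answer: $- \frac{1}{84} \approx -0.011905$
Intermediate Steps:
$c = -32$ ($c = -9 - 23 = -32$)
$W = 30$ ($W = \left(-5\right) \left(-6\right) = 30$)
$X{\left(U \right)} = \left(-32 + U\right) \left(68 + U\right)$ ($X{\left(U \right)} = \left(U + 68\right) \left(U - 32\right) = \left(68 + U\right) \left(-32 + U\right) = \left(-32 + U\right) \left(68 + U\right)$)
$\frac{1}{\left(-2\right) \left(-8\right) 7 + X{\left(W \right)}} = \frac{1}{\left(-2\right) \left(-8\right) 7 + \left(-2176 + 30^{2} + 36 \cdot 30\right)} = \frac{1}{16 \cdot 7 + \left(-2176 + 900 + 1080\right)} = \frac{1}{112 - 196} = \frac{1}{-84} = - \frac{1}{84}$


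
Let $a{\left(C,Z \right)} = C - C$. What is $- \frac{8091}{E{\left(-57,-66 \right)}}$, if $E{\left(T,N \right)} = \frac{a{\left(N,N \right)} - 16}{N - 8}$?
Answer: $- \frac{299367}{8} \approx -37421.0$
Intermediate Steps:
$a{\left(C,Z \right)} = 0$
$E{\left(T,N \right)} = - \frac{16}{-8 + N}$ ($E{\left(T,N \right)} = \frac{0 - 16}{N - 8} = - \frac{16}{-8 + N}$)
$- \frac{8091}{E{\left(-57,-66 \right)}} = - \frac{8091}{\left(-16\right) \frac{1}{-8 - 66}} = - \frac{8091}{\left(-16\right) \frac{1}{-74}} = - \frac{8091}{\left(-16\right) \left(- \frac{1}{74}\right)} = - \frac{8091}{\frac{8}{37}} = \left(-8091\right) \frac{37}{8} = - \frac{299367}{8}$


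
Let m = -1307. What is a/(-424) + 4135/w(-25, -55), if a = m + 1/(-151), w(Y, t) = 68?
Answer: 8692487/136051 ≈ 63.891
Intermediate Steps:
a = -197358/151 (a = -1307 + 1/(-151) = -1307 - 1/151 = -197358/151 ≈ -1307.0)
a/(-424) + 4135/w(-25, -55) = -197358/151/(-424) + 4135/68 = -197358/151*(-1/424) + 4135*(1/68) = 98679/32012 + 4135/68 = 8692487/136051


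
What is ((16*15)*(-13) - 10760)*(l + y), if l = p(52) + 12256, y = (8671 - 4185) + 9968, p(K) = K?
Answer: -371456560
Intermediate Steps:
y = 14454 (y = 4486 + 9968 = 14454)
l = 12308 (l = 52 + 12256 = 12308)
((16*15)*(-13) - 10760)*(l + y) = ((16*15)*(-13) - 10760)*(12308 + 14454) = (240*(-13) - 10760)*26762 = (-3120 - 10760)*26762 = -13880*26762 = -371456560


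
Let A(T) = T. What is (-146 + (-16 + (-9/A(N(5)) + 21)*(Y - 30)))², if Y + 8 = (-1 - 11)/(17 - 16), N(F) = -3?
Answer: 1855044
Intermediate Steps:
Y = -20 (Y = -8 + (-1 - 11)/(17 - 16) = -8 - 12/1 = -8 - 12*1 = -8 - 12 = -20)
(-146 + (-16 + (-9/A(N(5)) + 21)*(Y - 30)))² = (-146 + (-16 + (-9/(-3) + 21)*(-20 - 30)))² = (-146 + (-16 + (-9*(-⅓) + 21)*(-50)))² = (-146 + (-16 + (3 + 21)*(-50)))² = (-146 + (-16 + 24*(-50)))² = (-146 + (-16 - 1200))² = (-146 - 1216)² = (-1362)² = 1855044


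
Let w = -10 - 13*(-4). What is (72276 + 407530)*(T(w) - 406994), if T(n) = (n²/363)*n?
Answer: -23616808453868/121 ≈ -1.9518e+11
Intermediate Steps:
w = 42 (w = -10 + 52 = 42)
T(n) = n³/363 (T(n) = (n²*(1/363))*n = (n²/363)*n = n³/363)
(72276 + 407530)*(T(w) - 406994) = (72276 + 407530)*((1/363)*42³ - 406994) = 479806*((1/363)*74088 - 406994) = 479806*(24696/121 - 406994) = 479806*(-49221578/121) = -23616808453868/121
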